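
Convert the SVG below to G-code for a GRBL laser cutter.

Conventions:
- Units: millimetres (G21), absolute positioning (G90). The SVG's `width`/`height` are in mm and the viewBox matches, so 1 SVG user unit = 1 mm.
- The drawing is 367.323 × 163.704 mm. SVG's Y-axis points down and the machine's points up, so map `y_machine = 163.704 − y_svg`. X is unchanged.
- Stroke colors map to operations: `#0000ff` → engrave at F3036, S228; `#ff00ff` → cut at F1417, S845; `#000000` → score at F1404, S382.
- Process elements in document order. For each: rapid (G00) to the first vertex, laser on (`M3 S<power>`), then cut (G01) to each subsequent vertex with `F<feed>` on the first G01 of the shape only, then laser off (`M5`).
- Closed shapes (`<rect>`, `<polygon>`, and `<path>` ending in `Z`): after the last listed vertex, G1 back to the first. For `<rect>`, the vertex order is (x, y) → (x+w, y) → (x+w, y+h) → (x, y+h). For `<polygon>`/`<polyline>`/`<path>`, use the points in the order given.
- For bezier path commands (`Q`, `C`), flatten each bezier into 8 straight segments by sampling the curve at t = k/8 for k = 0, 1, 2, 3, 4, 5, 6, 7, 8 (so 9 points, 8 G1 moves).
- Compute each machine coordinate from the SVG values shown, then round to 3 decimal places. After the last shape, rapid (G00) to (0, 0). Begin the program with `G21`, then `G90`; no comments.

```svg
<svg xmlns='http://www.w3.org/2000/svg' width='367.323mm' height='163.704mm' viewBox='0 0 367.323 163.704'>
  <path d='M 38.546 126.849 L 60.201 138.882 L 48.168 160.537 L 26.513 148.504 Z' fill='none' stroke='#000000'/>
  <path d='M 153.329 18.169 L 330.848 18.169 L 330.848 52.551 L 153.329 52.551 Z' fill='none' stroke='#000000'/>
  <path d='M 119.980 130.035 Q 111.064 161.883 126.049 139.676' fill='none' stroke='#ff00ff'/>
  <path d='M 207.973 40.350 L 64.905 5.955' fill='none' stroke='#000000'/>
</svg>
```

Since the viewBox matches the mm dimensions, user units are millimetres directly. The only transform is the Y-flip y_m = 163.704 − y_svg.

Shape 1 is a regular polygon drawn with `<path>`. Its stroke #000000 means score at S382, F1404. After flipping Y the toolpath is (38.546,36.855) → (60.201,24.822) → (48.168,3.167) → (26.513,15.200) → (38.546,36.855), returning to the start.

Shape 2 is a rectangle drawn with `<path>`. Its stroke #000000 means score at S382, F1404. After flipping Y the toolpath is (153.329,145.535) → (330.848,145.535) → (330.848,111.153) → (153.329,111.153) → (153.329,145.535), returning to the start.

Shape 3 is a quadratic bezier drawn with `<path>`. Its stroke #ff00ff means cut at S845, F1417. After flipping Y the toolpath is (119.980,33.669) → (118.124,26.552) → (117.016,21.123) → (116.654,17.384) → (117.039,15.335) → (118.171,14.974) → (120.050,16.303) → (122.676,19.321) → (126.049,24.028).

Shape 4 is a line segment drawn with `<path>`. Its stroke #000000 means score at S382, F1404. After flipping Y the toolpath is (207.973,123.354) → (64.905,157.749).

G21
G90
G00 X38.546 Y36.855
M3 S382
G01 X60.201 Y24.822 F1404
G01 X48.168 Y3.167
G01 X26.513 Y15.200
G01 X38.546 Y36.855
M5
G00 X153.329 Y145.535
M3 S382
G01 X330.848 Y145.535 F1404
G01 X330.848 Y111.153
G01 X153.329 Y111.153
G01 X153.329 Y145.535
M5
G00 X119.980 Y33.669
M3 S845
G01 X118.124 Y26.552 F1417
G01 X117.016 Y21.123
G01 X116.654 Y17.384
G01 X117.039 Y15.335
G01 X118.171 Y14.974
G01 X120.050 Y16.303
G01 X122.676 Y19.321
G01 X126.049 Y24.028
M5
G00 X207.973 Y123.354
M3 S382
G01 X64.905 Y157.749 F1404
M5
G00 X0.000 Y0.000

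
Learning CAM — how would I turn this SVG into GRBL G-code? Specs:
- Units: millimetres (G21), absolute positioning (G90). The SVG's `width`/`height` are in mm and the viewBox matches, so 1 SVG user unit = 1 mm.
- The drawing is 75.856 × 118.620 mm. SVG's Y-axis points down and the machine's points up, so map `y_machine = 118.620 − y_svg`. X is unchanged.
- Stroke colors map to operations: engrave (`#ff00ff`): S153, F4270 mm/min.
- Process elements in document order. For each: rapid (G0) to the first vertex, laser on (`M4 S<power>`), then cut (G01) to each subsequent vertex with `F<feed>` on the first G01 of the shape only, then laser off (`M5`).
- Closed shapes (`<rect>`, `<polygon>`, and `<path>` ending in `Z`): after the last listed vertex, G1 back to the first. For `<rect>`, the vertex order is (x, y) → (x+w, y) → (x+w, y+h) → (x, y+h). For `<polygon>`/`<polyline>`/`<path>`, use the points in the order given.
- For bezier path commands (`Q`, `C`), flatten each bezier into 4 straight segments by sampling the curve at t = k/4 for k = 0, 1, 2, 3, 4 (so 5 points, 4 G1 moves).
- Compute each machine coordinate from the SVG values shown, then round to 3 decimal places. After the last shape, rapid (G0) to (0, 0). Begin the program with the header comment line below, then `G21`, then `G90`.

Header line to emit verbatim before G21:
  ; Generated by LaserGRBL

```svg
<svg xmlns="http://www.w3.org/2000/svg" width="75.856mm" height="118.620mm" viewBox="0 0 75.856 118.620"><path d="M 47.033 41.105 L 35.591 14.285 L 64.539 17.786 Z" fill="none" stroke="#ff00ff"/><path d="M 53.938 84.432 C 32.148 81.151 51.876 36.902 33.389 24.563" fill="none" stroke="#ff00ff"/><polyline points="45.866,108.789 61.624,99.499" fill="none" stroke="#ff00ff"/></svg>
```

1 u = 1 mm; y_m = 118.620 − y.

[1] `<path>` regular polygon, #ff00ff→engrave S153 F4270: (47.033,77.515) → (35.591,104.335) → (64.539,100.834) → (47.033,77.515) (closed)

[2] `<path>` cubic bezier, #ff00ff→engrave S153 F4270: (53.938,34.188) → (44.134,43.192) → (42.425,60.726) → (41.335,79.958) → (33.389,94.057)

[3] `<polyline>` line segment, #ff00ff→engrave S153 F4270: (45.866,9.831) → (61.624,19.121)

; Generated by LaserGRBL
G21
G90
G0 X47.033 Y77.515
M4 S153
G01 X35.591 Y104.335 F4270
G01 X64.539 Y100.834
G01 X47.033 Y77.515
M5
G0 X53.938 Y34.188
M4 S153
G01 X44.134 Y43.192 F4270
G01 X42.425 Y60.726
G01 X41.335 Y79.958
G01 X33.389 Y94.057
M5
G0 X45.866 Y9.831
M4 S153
G01 X61.624 Y19.121 F4270
M5
G0 X0.000 Y0.000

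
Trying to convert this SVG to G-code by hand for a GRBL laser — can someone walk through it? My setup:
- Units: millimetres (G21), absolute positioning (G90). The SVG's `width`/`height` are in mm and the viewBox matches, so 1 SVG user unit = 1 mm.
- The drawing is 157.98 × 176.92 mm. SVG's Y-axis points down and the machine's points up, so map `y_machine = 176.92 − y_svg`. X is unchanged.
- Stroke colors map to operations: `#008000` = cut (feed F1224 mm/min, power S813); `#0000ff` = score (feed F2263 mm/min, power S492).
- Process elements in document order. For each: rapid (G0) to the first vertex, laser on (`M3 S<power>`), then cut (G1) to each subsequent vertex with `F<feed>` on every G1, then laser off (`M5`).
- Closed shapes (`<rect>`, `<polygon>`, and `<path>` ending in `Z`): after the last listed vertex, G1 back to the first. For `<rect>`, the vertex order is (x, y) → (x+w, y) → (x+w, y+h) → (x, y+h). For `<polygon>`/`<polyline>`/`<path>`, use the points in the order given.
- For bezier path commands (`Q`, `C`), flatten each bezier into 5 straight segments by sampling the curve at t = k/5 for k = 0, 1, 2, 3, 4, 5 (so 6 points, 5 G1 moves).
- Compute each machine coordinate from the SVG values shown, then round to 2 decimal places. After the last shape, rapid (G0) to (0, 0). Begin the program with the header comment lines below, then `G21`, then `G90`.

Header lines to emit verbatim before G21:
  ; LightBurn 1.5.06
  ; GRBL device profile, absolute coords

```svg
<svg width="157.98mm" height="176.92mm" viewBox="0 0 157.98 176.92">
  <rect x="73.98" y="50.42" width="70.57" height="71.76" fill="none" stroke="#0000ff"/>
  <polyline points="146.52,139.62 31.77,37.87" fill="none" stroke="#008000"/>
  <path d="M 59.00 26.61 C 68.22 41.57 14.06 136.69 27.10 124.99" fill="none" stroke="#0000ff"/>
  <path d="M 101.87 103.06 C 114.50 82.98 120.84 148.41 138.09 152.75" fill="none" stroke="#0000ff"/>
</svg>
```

Since the viewBox matches the mm dimensions, user units are millimetres directly. The only transform is the Y-flip y_m = 176.92 − y_svg.

Shape 1 is a rectangle drawn with `<rect>`. Its stroke #0000ff means score at S492, F2263. After flipping Y the toolpath is (73.98,126.50) → (144.55,126.50) → (144.55,54.74) → (73.98,54.74) → (73.98,126.50), returning to the start.

Shape 2 is a line segment drawn with `<polyline>`. Its stroke #008000 means cut at S813, F1224. After flipping Y the toolpath is (146.52,37.30) → (31.77,139.05).

Shape 3 is a cubic bezier drawn with `<path>`. Its stroke #0000ff means score at S492, F2263. After flipping Y the toolpath is (59.00,150.31) → (57.97,133.21) → (48.00,105.85) → (35.35,77.20) → (26.30,56.23) → (27.10,51.93).

Shape 4 is a cubic bezier drawn with `<path>`. Its stroke #0000ff means score at S492, F2263. After flipping Y the toolpath is (101.87,73.86) → (108.83,76.82) → (115.11,66.29) → (121.53,49.32) → (128.91,32.93) → (138.09,24.17).

; LightBurn 1.5.06
; GRBL device profile, absolute coords
G21
G90
G0 X73.98 Y126.50
M3 S492
G1 X144.55 Y126.50 F2263
G1 X144.55 Y54.74 F2263
G1 X73.98 Y54.74 F2263
G1 X73.98 Y126.50 F2263
M5
G0 X146.52 Y37.30
M3 S813
G1 X31.77 Y139.05 F1224
M5
G0 X59.00 Y150.31
M3 S492
G1 X57.97 Y133.21 F2263
G1 X48.00 Y105.85 F2263
G1 X35.35 Y77.20 F2263
G1 X26.30 Y56.23 F2263
G1 X27.10 Y51.93 F2263
M5
G0 X101.87 Y73.86
M3 S492
G1 X108.83 Y76.82 F2263
G1 X115.11 Y66.29 F2263
G1 X121.53 Y49.32 F2263
G1 X128.91 Y32.93 F2263
G1 X138.09 Y24.17 F2263
M5
G0 X0.00 Y0.00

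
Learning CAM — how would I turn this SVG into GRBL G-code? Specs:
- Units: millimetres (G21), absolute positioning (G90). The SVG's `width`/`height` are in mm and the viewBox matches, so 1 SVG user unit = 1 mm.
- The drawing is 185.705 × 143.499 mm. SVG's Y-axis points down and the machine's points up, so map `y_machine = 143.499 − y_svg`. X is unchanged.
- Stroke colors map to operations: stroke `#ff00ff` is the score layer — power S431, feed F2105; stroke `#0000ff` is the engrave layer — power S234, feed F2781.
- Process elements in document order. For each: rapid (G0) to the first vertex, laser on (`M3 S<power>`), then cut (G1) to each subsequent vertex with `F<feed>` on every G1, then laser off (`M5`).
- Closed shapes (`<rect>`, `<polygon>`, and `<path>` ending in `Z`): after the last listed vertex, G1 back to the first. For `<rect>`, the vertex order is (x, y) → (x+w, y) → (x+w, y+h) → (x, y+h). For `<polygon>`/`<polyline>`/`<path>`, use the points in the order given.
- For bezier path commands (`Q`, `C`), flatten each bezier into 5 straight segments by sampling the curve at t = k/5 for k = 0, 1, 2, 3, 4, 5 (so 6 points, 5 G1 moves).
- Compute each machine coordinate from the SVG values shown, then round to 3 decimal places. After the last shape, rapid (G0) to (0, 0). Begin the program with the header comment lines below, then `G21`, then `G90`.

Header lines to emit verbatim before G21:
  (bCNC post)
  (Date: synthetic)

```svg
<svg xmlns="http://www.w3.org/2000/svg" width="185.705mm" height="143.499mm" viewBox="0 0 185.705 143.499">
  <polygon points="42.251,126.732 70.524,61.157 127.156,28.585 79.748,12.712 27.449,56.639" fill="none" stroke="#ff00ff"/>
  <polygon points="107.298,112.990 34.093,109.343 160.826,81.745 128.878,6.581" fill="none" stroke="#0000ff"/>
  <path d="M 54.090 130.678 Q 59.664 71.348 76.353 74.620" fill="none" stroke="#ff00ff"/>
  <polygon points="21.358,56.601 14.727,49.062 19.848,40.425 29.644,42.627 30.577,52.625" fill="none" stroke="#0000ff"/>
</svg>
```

(bCNC post)
(Date: synthetic)
G21
G90
G0 X42.251 Y16.767
M3 S431
G1 X70.524 Y82.342 F2105
G1 X127.156 Y114.914 F2105
G1 X79.748 Y130.787 F2105
G1 X27.449 Y86.860 F2105
G1 X42.251 Y16.767 F2105
M5
G0 X107.298 Y30.509
M3 S234
G1 X34.093 Y34.156 F2781
G1 X160.826 Y61.754 F2781
G1 X128.878 Y136.918 F2781
G1 X107.298 Y30.509 F2781
M5
G0 X54.090 Y12.821
M3 S431
G1 X56.764 Y34.049 F2105
G1 X60.328 Y50.269 F2105
G1 X64.780 Y61.480 F2105
G1 X70.122 Y67.684 F2105
G1 X76.353 Y68.879 F2105
M5
G0 X21.358 Y86.898
M3 S234
G1 X14.727 Y94.437 F2781
G1 X19.848 Y103.074 F2781
G1 X29.644 Y100.872 F2781
G1 X30.577 Y90.874 F2781
G1 X21.358 Y86.898 F2781
M5
G0 X0.000 Y0.000

Since the viewBox matches the mm dimensions, user units are millimetres directly. The only transform is the Y-flip y_m = 143.499 − y_svg.

Shape 1 is a closed polygon drawn with `<polygon>`. Its stroke #ff00ff means score at S431, F2105. After flipping Y the toolpath is (42.251,16.767) → (70.524,82.342) → (127.156,114.914) → (79.748,130.787) → (27.449,86.860) → (42.251,16.767), returning to the start.

Shape 2 is a closed polygon drawn with `<polygon>`. Its stroke #0000ff means engrave at S234, F2781. After flipping Y the toolpath is (107.298,30.509) → (34.093,34.156) → (160.826,61.754) → (128.878,136.918) → (107.298,30.509), returning to the start.

Shape 3 is a quadratic bezier drawn with `<path>`. Its stroke #ff00ff means score at S431, F2105. After flipping Y the toolpath is (54.090,12.821) → (56.764,34.049) → (60.328,50.269) → (64.780,61.480) → (70.122,67.684) → (76.353,68.879).

Shape 4 is a regular polygon drawn with `<polygon>`. Its stroke #0000ff means engrave at S234, F2781. After flipping Y the toolpath is (21.358,86.898) → (14.727,94.437) → (19.848,103.074) → (29.644,100.872) → (30.577,90.874) → (21.358,86.898), returning to the start.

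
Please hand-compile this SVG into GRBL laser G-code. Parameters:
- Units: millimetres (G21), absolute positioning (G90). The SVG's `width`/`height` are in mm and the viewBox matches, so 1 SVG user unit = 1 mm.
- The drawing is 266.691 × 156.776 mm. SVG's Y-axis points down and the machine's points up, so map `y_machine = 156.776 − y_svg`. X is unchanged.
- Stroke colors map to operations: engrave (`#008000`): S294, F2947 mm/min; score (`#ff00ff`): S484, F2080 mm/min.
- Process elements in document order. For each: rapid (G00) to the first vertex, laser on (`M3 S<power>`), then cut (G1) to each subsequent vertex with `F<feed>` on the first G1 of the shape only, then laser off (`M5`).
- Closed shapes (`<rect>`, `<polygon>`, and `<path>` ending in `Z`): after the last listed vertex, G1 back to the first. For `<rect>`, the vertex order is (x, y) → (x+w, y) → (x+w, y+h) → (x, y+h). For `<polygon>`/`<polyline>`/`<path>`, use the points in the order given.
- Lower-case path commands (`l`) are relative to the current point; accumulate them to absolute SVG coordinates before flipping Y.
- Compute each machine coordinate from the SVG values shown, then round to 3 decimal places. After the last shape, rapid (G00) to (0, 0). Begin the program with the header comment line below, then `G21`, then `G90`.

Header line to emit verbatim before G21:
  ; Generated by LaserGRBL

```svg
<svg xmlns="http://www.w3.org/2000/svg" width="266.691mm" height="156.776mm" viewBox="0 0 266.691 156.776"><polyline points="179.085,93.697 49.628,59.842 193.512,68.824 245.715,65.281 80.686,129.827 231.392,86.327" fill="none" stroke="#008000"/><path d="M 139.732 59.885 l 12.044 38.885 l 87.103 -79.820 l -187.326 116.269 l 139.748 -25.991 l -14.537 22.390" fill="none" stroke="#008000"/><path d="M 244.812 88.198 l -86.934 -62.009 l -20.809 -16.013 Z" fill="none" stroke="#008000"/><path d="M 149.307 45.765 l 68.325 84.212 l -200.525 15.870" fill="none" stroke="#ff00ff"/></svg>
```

viewBox `0 0 266.691 156.776` with mm width/height → 1 unit = 1 mm. Flip: y_m = 156.776 − y_svg.

**Shape 1** — `<polyline>` open polyline, stroke `#008000` → engrave (S294, F2947). Machine vertices: (179.085,63.079) → (49.628,96.934) → (193.512,87.952) → (245.715,91.495) → (80.686,26.949) → (231.392,70.449). Open path.

**Shape 2** — `<path>` open polyline, stroke `#008000` → engrave (S294, F2947). Machine vertices: (139.732,96.891) → (151.776,58.006) → (238.879,137.826) → (51.553,21.557) → (191.301,47.548) → (176.764,25.158). Open path.

**Shape 3** — `<path>` closed polygon, stroke `#008000` → engrave (S294, F2947). Machine vertices: (244.812,68.578) → (157.878,130.587) → (137.069,146.600) → (244.812,68.578). Closed: final G1 returns to the first vertex.

**Shape 4** — `<path>` open polyline, stroke `#ff00ff` → score (S484, F2080). Machine vertices: (149.307,111.011) → (217.632,26.799) → (17.107,10.929). Open path.

; Generated by LaserGRBL
G21
G90
G00 X179.085 Y63.079
M3 S294
G1 X49.628 Y96.934 F2947
G1 X193.512 Y87.952
G1 X245.715 Y91.495
G1 X80.686 Y26.949
G1 X231.392 Y70.449
M5
G00 X139.732 Y96.891
M3 S294
G1 X151.776 Y58.006 F2947
G1 X238.879 Y137.826
G1 X51.553 Y21.557
G1 X191.301 Y47.548
G1 X176.764 Y25.158
M5
G00 X244.812 Y68.578
M3 S294
G1 X157.878 Y130.587 F2947
G1 X137.069 Y146.600
G1 X244.812 Y68.578
M5
G00 X149.307 Y111.011
M3 S484
G1 X217.632 Y26.799 F2080
G1 X17.107 Y10.929
M5
G00 X0.000 Y0.000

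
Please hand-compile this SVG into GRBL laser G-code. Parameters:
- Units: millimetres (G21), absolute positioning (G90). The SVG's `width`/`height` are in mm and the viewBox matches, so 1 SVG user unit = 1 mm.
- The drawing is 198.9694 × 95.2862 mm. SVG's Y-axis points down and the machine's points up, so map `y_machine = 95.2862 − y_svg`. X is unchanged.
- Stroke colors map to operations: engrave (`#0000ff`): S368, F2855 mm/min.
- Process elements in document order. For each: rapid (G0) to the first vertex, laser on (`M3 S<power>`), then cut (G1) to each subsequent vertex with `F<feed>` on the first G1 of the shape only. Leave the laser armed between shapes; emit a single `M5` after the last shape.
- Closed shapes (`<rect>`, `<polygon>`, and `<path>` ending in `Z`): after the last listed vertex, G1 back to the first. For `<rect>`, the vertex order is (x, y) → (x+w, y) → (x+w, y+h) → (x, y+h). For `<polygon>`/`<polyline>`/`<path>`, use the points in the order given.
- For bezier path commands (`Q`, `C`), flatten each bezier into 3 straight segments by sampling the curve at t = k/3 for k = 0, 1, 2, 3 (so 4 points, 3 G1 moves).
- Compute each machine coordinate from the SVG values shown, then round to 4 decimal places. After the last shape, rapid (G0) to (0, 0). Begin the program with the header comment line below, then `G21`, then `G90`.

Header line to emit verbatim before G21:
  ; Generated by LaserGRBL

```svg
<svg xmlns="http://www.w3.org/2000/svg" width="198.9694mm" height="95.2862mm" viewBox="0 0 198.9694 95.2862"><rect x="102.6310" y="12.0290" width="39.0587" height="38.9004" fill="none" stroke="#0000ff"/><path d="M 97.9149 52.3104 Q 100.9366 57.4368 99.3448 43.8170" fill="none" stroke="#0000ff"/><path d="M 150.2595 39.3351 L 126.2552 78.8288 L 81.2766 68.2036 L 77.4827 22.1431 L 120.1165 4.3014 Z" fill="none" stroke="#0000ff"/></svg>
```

; Generated by LaserGRBL
G21
G90
G0 X102.6310 Y83.2572
M3 S368
G1 X141.6897 Y83.2572 F2855
G1 X141.6897 Y44.3568
G1 X102.6310 Y44.3568
G1 X102.6310 Y83.2572
G0 X97.9149 Y42.9758
M3 S368
G1 X99.4168 Y41.6411 F2855
G1 X99.8934 Y44.4722
G1 X99.3448 Y51.4692
G0 X150.2595 Y55.9511
M3 S368
G1 X126.2552 Y16.4574 F2855
G1 X81.2766 Y27.0826
G1 X77.4827 Y73.1431
G1 X120.1165 Y90.9848
G1 X150.2595 Y55.9511
M5
G0 X0.0000 Y0.0000

1 u = 1 mm; y_m = 95.2862 − y.

[1] `<rect>` rectangle, #0000ff→engrave S368 F2855: (102.6310,83.2572) → (141.6897,83.2572) → (141.6897,44.3568) → (102.6310,44.3568) → (102.6310,83.2572) (closed)

[2] `<path>` quadratic bezier, #0000ff→engrave S368 F2855: (97.9149,42.9758) → (99.4168,41.6411) → (99.8934,44.4722) → (99.3448,51.4692)

[3] `<path>` regular polygon, #0000ff→engrave S368 F2855: (150.2595,55.9511) → (126.2552,16.4574) → (81.2766,27.0826) → (77.4827,73.1431) → (120.1165,90.9848) → (150.2595,55.9511) (closed)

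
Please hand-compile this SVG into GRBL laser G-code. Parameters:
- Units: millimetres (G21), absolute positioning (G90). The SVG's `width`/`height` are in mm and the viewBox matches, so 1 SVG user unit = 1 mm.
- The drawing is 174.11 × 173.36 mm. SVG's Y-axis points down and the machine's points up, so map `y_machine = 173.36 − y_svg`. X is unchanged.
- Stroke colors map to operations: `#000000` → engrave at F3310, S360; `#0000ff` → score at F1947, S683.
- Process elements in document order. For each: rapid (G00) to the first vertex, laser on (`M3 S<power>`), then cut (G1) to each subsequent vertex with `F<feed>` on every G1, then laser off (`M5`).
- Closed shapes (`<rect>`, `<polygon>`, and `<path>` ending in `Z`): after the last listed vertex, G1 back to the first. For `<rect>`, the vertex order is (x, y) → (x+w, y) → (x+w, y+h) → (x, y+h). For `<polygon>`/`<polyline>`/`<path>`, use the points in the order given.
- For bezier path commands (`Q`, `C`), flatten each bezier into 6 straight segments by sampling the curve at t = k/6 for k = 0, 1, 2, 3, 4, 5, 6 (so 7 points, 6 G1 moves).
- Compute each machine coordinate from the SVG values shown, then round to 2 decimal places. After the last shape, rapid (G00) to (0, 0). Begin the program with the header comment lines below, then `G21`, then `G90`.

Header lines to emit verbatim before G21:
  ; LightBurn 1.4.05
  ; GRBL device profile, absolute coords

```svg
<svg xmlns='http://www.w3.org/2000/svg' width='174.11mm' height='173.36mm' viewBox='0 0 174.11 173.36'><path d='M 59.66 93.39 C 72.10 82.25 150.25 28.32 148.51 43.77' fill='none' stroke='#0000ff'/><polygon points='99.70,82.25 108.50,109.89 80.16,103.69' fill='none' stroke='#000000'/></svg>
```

viewBox `0 0 174.11 173.36` with mm width/height → 1 unit = 1 mm. Flip: y_m = 173.36 − y_svg.

**Shape 1** — `<path>` cubic bezier, stroke `#0000ff` → score (S683, F1947). Control points (SVG): P0=(59.66,93.39), P1=(72.10,82.25), P2=(150.25,28.32), P3=(148.51,43.77); sampled at t=k/6. Machine vertices: (59.66,79.97) → (70.68,88.59) → (88.61,101.22) → (109.40,114.75) → (129.01,126.07) → (143.40,132.05) → (148.51,129.59). Open path.

**Shape 2** — `<polygon>` regular polygon, stroke `#000000` → engrave (S360, F3310). Machine vertices: (99.70,91.11) → (108.50,63.47) → (80.16,69.67) → (99.70,91.11). Closed: final G1 returns to the first vertex.

; LightBurn 1.4.05
; GRBL device profile, absolute coords
G21
G90
G00 X59.66 Y79.97
M3 S683
G1 X70.68 Y88.59 F1947
G1 X88.61 Y101.22 F1947
G1 X109.40 Y114.75 F1947
G1 X129.01 Y126.07 F1947
G1 X143.40 Y132.05 F1947
G1 X148.51 Y129.59 F1947
M5
G00 X99.70 Y91.11
M3 S360
G1 X108.50 Y63.47 F3310
G1 X80.16 Y69.67 F3310
G1 X99.70 Y91.11 F3310
M5
G00 X0.00 Y0.00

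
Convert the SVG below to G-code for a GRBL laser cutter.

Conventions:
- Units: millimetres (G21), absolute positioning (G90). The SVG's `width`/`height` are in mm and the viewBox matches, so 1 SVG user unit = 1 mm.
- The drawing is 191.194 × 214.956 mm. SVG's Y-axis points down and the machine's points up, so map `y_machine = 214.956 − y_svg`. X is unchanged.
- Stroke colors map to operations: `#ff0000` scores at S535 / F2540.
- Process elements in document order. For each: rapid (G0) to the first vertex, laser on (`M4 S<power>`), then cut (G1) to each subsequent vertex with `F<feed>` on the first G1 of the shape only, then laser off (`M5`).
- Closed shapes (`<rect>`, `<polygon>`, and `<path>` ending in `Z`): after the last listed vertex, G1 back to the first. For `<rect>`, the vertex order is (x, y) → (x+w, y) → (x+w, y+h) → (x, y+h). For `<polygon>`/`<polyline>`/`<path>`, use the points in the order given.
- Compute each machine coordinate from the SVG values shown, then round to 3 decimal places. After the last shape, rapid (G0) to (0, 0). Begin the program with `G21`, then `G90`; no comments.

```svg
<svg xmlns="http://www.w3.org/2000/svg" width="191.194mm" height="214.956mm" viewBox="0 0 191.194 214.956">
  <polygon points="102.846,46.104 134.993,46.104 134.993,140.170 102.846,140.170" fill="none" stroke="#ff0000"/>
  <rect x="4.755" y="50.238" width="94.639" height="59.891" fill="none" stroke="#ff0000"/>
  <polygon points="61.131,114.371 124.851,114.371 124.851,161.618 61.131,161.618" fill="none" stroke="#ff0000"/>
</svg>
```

viewBox `0 0 191.194 214.956` with mm width/height → 1 unit = 1 mm. Flip: y_m = 214.956 − y_svg.

**Shape 1** — `<polygon>` rectangle, stroke `#ff0000` → score (S535, F2540). Machine vertices: (102.846,168.852) → (134.993,168.852) → (134.993,74.786) → (102.846,74.786) → (102.846,168.852). Closed: final G1 returns to the first vertex.

**Shape 2** — `<rect>` rectangle, stroke `#ff0000` → score (S535, F2540). Machine vertices: (4.755,164.718) → (99.394,164.718) → (99.394,104.827) → (4.755,104.827) → (4.755,164.718). Closed: final G1 returns to the first vertex.

**Shape 3** — `<polygon>` rectangle, stroke `#ff0000` → score (S535, F2540). Machine vertices: (61.131,100.585) → (124.851,100.585) → (124.851,53.338) → (61.131,53.338) → (61.131,100.585). Closed: final G1 returns to the first vertex.

G21
G90
G0 X102.846 Y168.852
M4 S535
G1 X134.993 Y168.852 F2540
G1 X134.993 Y74.786
G1 X102.846 Y74.786
G1 X102.846 Y168.852
M5
G0 X4.755 Y164.718
M4 S535
G1 X99.394 Y164.718 F2540
G1 X99.394 Y104.827
G1 X4.755 Y104.827
G1 X4.755 Y164.718
M5
G0 X61.131 Y100.585
M4 S535
G1 X124.851 Y100.585 F2540
G1 X124.851 Y53.338
G1 X61.131 Y53.338
G1 X61.131 Y100.585
M5
G0 X0.000 Y0.000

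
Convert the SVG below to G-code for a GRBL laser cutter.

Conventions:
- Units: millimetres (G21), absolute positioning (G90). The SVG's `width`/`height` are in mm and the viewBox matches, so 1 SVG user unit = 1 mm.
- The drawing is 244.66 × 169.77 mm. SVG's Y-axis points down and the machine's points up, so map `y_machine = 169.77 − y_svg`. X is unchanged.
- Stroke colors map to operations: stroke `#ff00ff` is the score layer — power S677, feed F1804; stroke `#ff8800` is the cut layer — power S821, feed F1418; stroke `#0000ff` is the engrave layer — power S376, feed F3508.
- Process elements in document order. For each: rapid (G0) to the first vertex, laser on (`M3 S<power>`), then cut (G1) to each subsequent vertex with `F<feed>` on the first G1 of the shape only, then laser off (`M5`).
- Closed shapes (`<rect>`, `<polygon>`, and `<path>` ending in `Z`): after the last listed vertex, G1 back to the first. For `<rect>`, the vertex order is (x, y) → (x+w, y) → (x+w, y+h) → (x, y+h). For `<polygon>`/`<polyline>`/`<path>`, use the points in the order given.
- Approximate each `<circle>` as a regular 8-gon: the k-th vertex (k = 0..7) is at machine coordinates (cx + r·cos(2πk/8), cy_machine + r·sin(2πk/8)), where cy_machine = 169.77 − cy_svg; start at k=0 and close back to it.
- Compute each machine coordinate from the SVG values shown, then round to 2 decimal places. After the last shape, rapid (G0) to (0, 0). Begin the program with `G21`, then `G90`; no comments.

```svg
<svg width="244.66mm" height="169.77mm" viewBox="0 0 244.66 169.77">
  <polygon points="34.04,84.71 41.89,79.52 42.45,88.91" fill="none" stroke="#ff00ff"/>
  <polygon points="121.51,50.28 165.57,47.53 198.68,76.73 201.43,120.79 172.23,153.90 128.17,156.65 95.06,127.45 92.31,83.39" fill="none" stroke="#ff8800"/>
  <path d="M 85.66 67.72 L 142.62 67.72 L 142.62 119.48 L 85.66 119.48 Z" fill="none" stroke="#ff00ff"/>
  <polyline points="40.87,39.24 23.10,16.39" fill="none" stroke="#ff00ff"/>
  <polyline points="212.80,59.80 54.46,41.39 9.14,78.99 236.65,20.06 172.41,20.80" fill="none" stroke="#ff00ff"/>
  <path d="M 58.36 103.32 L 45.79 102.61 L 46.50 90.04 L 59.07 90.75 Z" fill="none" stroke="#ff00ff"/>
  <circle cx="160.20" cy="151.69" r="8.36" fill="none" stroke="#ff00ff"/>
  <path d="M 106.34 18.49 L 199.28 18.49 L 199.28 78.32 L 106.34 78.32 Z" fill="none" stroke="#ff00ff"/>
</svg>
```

1 u = 1 mm; y_m = 169.77 − y.

[1] `<polygon>` regular polygon, #ff00ff→score S677 F1804: (34.04,85.06) → (41.89,90.25) → (42.45,80.86) → (34.04,85.06) (closed)

[2] `<polygon>` regular polygon, #ff8800→cut S821 F1418: (121.51,119.49) → (165.57,122.24) → (198.68,93.04) → (201.43,48.98) → (172.23,15.87) → (128.17,13.12) → (95.06,42.32) → (92.31,86.38) → (121.51,119.49) (closed)

[3] `<path>` rectangle, #ff00ff→score S677 F1804: (85.66,102.05) → (142.62,102.05) → (142.62,50.29) → (85.66,50.29) → (85.66,102.05) (closed)

[4] `<polyline>` line segment, #ff00ff→score S677 F1804: (40.87,130.53) → (23.10,153.38)

[5] `<polyline>` open polyline, #ff00ff→score S677 F1804: (212.80,109.97) → (54.46,128.38) → (9.14,90.78) → (236.65,149.71) → (172.41,148.97)

[6] `<path>` regular polygon, #ff00ff→score S677 F1804: (58.36,66.45) → (45.79,67.16) → (46.50,79.73) → (59.07,79.02) → (58.36,66.45) (closed)

[7] `<circle>` circle, #ff00ff→score S677 F1804: (168.56,18.08) → (166.11,23.99) → (160.20,26.44) → (154.29,23.99) → (151.84,18.08) → (154.29,12.17) → (160.20,9.72) → (166.11,12.17) → (168.56,18.08) (closed)

[8] `<path>` rectangle, #ff00ff→score S677 F1804: (106.34,151.28) → (199.28,151.28) → (199.28,91.45) → (106.34,91.45) → (106.34,151.28) (closed)

G21
G90
G0 X34.04 Y85.06
M3 S677
G1 X41.89 Y90.25 F1804
G1 X42.45 Y80.86
G1 X34.04 Y85.06
M5
G0 X121.51 Y119.49
M3 S821
G1 X165.57 Y122.24 F1418
G1 X198.68 Y93.04
G1 X201.43 Y48.98
G1 X172.23 Y15.87
G1 X128.17 Y13.12
G1 X95.06 Y42.32
G1 X92.31 Y86.38
G1 X121.51 Y119.49
M5
G0 X85.66 Y102.05
M3 S677
G1 X142.62 Y102.05 F1804
G1 X142.62 Y50.29
G1 X85.66 Y50.29
G1 X85.66 Y102.05
M5
G0 X40.87 Y130.53
M3 S677
G1 X23.10 Y153.38 F1804
M5
G0 X212.80 Y109.97
M3 S677
G1 X54.46 Y128.38 F1804
G1 X9.14 Y90.78
G1 X236.65 Y149.71
G1 X172.41 Y148.97
M5
G0 X58.36 Y66.45
M3 S677
G1 X45.79 Y67.16 F1804
G1 X46.50 Y79.73
G1 X59.07 Y79.02
G1 X58.36 Y66.45
M5
G0 X168.56 Y18.08
M3 S677
G1 X166.11 Y23.99 F1804
G1 X160.20 Y26.44
G1 X154.29 Y23.99
G1 X151.84 Y18.08
G1 X154.29 Y12.17
G1 X160.20 Y9.72
G1 X166.11 Y12.17
G1 X168.56 Y18.08
M5
G0 X106.34 Y151.28
M3 S677
G1 X199.28 Y151.28 F1804
G1 X199.28 Y91.45
G1 X106.34 Y91.45
G1 X106.34 Y151.28
M5
G0 X0.00 Y0.00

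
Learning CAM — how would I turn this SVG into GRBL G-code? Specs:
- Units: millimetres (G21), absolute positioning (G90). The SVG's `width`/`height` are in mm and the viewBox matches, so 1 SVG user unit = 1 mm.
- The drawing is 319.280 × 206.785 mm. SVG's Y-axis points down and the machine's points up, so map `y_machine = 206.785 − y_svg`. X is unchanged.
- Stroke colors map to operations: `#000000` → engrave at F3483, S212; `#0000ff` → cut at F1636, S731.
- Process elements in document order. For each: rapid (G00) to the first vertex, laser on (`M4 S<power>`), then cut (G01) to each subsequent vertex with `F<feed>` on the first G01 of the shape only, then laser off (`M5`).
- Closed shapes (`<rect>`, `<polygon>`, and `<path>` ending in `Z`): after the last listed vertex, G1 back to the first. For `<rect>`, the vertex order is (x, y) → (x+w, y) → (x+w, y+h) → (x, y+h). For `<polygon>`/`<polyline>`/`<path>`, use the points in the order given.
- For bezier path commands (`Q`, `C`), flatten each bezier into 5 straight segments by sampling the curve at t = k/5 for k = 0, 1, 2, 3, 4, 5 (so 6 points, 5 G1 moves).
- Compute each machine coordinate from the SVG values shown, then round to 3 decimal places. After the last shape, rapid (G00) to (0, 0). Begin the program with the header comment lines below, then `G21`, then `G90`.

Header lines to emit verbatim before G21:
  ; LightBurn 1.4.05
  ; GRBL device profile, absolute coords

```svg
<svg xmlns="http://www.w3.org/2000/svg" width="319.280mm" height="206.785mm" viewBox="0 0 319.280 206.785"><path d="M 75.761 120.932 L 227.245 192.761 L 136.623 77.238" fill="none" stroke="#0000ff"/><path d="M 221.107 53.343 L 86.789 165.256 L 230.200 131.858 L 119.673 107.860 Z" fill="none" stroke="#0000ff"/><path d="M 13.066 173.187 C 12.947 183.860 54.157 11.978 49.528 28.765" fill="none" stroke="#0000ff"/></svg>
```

Since the viewBox matches the mm dimensions, user units are millimetres directly. The only transform is the Y-flip y_m = 206.785 − y_svg.

Shape 1 is a open polyline drawn with `<path>`. Its stroke #0000ff means cut at S731, F1636. After flipping Y the toolpath is (75.761,85.853) → (227.245,14.024) → (136.623,129.547).

Shape 2 is a closed polygon drawn with `<path>`. Its stroke #0000ff means cut at S731, F1636. After flipping Y the toolpath is (221.107,153.442) → (86.789,41.529) → (230.200,74.927) → (119.673,98.925) → (221.107,153.442), returning to the start.

Shape 3 is a cubic bezier drawn with `<path>`. Its stroke #0000ff means cut at S731, F1636. After flipping Y the toolpath is (13.066,33.598) → (17.257,46.131) → (27.182,84.658) → (38.659,131.362) → (47.502,168.422) → (49.528,178.020).

; LightBurn 1.4.05
; GRBL device profile, absolute coords
G21
G90
G00 X75.761 Y85.853
M4 S731
G01 X227.245 Y14.024 F1636
G01 X136.623 Y129.547
M5
G00 X221.107 Y153.442
M4 S731
G01 X86.789 Y41.529 F1636
G01 X230.200 Y74.927
G01 X119.673 Y98.925
G01 X221.107 Y153.442
M5
G00 X13.066 Y33.598
M4 S731
G01 X17.257 Y46.131 F1636
G01 X27.182 Y84.658
G01 X38.659 Y131.362
G01 X47.502 Y168.422
G01 X49.528 Y178.020
M5
G00 X0.000 Y0.000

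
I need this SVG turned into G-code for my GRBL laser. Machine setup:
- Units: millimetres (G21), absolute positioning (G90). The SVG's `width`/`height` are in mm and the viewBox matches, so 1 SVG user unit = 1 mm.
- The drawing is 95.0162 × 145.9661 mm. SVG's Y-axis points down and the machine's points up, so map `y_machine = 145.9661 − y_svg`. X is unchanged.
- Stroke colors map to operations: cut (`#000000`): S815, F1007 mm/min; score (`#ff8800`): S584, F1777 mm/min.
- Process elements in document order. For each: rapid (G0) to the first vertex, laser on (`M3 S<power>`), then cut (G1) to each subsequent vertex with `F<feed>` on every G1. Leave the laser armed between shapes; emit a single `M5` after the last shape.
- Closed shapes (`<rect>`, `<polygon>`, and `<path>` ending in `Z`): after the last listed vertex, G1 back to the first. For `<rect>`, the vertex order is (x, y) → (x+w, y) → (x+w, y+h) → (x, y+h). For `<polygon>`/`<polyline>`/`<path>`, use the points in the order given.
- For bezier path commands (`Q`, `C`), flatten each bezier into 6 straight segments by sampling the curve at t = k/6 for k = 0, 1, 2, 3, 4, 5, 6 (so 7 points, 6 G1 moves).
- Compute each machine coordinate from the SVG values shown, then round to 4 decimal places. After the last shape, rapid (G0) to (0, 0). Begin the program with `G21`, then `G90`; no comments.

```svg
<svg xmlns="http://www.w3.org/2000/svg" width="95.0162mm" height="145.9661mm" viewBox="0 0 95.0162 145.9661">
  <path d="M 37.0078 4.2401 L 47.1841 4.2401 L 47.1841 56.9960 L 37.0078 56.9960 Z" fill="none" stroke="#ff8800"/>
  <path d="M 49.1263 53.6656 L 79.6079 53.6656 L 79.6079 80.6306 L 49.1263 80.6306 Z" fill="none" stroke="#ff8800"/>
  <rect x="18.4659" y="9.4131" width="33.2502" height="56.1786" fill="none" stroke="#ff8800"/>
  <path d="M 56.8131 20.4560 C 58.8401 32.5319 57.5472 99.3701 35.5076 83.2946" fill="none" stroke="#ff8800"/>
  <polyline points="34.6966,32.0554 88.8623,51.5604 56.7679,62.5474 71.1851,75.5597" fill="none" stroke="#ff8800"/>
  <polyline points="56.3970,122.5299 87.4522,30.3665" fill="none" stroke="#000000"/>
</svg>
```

G21
G90
G0 X37.0078 Y141.7260
M3 S584
G1 X47.1841 Y141.7260 F1777
G1 X47.1841 Y88.9701 F1777
G1 X37.0078 Y88.9701 F1777
G1 X37.0078 Y141.7260 F1777
G0 X49.1263 Y92.3005
M3 S584
G1 X79.6079 Y92.3005 F1777
G1 X79.6079 Y65.3355 F1777
G1 X49.1263 Y65.3355 F1777
G1 X49.1263 Y92.3005 F1777
G0 X18.4659 Y136.5530
M3 S584
G1 X51.7161 Y136.5530 F1777
G1 X51.7161 Y80.3744 F1777
G1 X18.4659 Y80.3744 F1777
G1 X18.4659 Y136.5530 F1777
G0 X56.8131 Y125.5101
M3 S584
G1 X57.4693 Y115.5460 F1777
G1 X57.0880 Y100.2792 F1777
G1 X55.1853 Y83.5340 F1777
G1 X51.2771 Y69.1348 F1777
G1 X44.8792 Y60.9058 F1777
G1 X35.5076 Y62.6715 F1777
G0 X34.6966 Y113.9107
M3 S584
G1 X88.8623 Y94.4057 F1777
G1 X56.7679 Y83.4187 F1777
G1 X71.1851 Y70.4064 F1777
G0 X56.3970 Y23.4362
M3 S815
G1 X87.4522 Y115.5996 F1007
M5
G0 X0.0000 Y0.0000

Since the viewBox matches the mm dimensions, user units are millimetres directly. The only transform is the Y-flip y_m = 145.9661 − y_svg.

Shape 1 is a rectangle drawn with `<path>`. Its stroke #ff8800 means score at S584, F1777. After flipping Y the toolpath is (37.0078,141.7260) → (47.1841,141.7260) → (47.1841,88.9701) → (37.0078,88.9701) → (37.0078,141.7260), returning to the start.

Shape 2 is a rectangle drawn with `<path>`. Its stroke #ff8800 means score at S584, F1777. After flipping Y the toolpath is (49.1263,92.3005) → (79.6079,92.3005) → (79.6079,65.3355) → (49.1263,65.3355) → (49.1263,92.3005), returning to the start.

Shape 3 is a rectangle drawn with `<rect>`. Its stroke #ff8800 means score at S584, F1777. After flipping Y the toolpath is (18.4659,136.5530) → (51.7161,136.5530) → (51.7161,80.3744) → (18.4659,80.3744) → (18.4659,136.5530), returning to the start.

Shape 4 is a cubic bezier drawn with `<path>`. Its stroke #ff8800 means score at S584, F1777. After flipping Y the toolpath is (56.8131,125.5101) → (57.4693,115.5460) → (57.0880,100.2792) → (55.1853,83.5340) → (51.2771,69.1348) → (44.8792,60.9058) → (35.5076,62.6715).

Shape 5 is a open polyline drawn with `<polyline>`. Its stroke #ff8800 means score at S584, F1777. After flipping Y the toolpath is (34.6966,113.9107) → (88.8623,94.4057) → (56.7679,83.4187) → (71.1851,70.4064).

Shape 6 is a line segment drawn with `<polyline>`. Its stroke #000000 means cut at S815, F1007. After flipping Y the toolpath is (56.3970,23.4362) → (87.4522,115.5996).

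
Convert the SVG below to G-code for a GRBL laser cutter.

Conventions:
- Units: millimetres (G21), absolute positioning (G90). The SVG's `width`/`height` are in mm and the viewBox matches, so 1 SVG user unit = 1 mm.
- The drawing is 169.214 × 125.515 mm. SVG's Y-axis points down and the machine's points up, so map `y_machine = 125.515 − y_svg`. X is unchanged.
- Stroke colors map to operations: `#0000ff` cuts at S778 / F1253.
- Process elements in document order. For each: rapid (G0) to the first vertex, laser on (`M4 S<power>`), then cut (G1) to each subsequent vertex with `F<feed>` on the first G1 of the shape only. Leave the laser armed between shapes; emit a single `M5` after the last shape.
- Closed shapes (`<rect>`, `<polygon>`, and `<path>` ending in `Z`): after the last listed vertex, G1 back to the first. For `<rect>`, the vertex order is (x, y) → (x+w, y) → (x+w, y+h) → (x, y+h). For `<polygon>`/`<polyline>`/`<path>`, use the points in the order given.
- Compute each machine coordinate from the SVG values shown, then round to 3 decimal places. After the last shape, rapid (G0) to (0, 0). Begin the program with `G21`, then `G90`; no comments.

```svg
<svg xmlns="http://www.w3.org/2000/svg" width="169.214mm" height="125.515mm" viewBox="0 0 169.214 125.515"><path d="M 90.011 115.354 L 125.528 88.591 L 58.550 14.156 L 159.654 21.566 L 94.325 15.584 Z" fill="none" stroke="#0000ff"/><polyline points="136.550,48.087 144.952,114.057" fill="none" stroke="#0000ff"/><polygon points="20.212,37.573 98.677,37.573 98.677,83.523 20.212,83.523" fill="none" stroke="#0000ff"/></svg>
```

G21
G90
G0 X90.011 Y10.161
M4 S778
G1 X125.528 Y36.924 F1253
G1 X58.550 Y111.359
G1 X159.654 Y103.949
G1 X94.325 Y109.931
G1 X90.011 Y10.161
G0 X136.550 Y77.428
M4 S778
G1 X144.952 Y11.458 F1253
G0 X20.212 Y87.942
M4 S778
G1 X98.677 Y87.942 F1253
G1 X98.677 Y41.992
G1 X20.212 Y41.992
G1 X20.212 Y87.942
M5
G0 X0.000 Y0.000

viewBox `0 0 169.214 125.515` with mm width/height → 1 unit = 1 mm. Flip: y_m = 125.515 − y_svg.

**Shape 1** — `<path>` closed polygon, stroke `#0000ff` → cut (S778, F1253). Machine vertices: (90.011,10.161) → (125.528,36.924) → (58.550,111.359) → (159.654,103.949) → (94.325,109.931) → (90.011,10.161). Closed: final G1 returns to the first vertex.

**Shape 2** — `<polyline>` line segment, stroke `#0000ff` → cut (S778, F1253). Machine vertices: (136.550,77.428) → (144.952,11.458). Open path.

**Shape 3** — `<polygon>` rectangle, stroke `#0000ff` → cut (S778, F1253). Machine vertices: (20.212,87.942) → (98.677,87.942) → (98.677,41.992) → (20.212,41.992) → (20.212,87.942). Closed: final G1 returns to the first vertex.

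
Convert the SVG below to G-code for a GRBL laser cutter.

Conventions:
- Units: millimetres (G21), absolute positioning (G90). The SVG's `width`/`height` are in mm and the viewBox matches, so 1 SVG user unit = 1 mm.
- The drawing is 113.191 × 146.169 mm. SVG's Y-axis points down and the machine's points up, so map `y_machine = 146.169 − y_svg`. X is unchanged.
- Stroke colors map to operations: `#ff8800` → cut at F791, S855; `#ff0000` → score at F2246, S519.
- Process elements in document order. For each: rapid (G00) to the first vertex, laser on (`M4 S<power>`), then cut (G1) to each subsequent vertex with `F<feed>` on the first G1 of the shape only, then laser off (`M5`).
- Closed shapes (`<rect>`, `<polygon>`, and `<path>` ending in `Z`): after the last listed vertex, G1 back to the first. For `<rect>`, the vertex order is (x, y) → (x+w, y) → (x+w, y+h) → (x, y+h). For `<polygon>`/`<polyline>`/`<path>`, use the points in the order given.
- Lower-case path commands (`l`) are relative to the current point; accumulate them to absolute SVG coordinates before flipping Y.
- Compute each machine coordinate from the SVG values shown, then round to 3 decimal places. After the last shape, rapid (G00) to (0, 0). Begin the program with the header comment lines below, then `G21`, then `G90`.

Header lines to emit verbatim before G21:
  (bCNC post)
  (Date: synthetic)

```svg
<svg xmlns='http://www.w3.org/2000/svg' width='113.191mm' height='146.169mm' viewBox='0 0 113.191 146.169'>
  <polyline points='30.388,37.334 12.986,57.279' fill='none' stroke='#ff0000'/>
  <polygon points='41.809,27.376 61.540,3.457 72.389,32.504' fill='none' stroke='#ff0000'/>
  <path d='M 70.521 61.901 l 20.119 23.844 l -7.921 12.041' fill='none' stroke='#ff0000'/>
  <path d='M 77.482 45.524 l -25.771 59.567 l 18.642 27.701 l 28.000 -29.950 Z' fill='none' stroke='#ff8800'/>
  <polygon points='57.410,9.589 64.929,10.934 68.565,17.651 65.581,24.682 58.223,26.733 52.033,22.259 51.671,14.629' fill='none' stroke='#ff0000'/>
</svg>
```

(bCNC post)
(Date: synthetic)
G21
G90
G00 X30.388 Y108.835
M4 S519
G1 X12.986 Y88.890 F2246
M5
G00 X41.809 Y118.793
M4 S519
G1 X61.540 Y142.712 F2246
G1 X72.389 Y113.665
G1 X41.809 Y118.793
M5
G00 X70.521 Y84.268
M4 S519
G1 X90.640 Y60.424 F2246
G1 X82.719 Y48.383
M5
G00 X77.482 Y100.645
M4 S855
G1 X51.711 Y41.078 F791
G1 X70.353 Y13.377
G1 X98.353 Y43.327
G1 X77.482 Y100.645
M5
G00 X57.410 Y136.580
M4 S519
G1 X64.929 Y135.235 F2246
G1 X68.565 Y128.518
G1 X65.581 Y121.487
G1 X58.223 Y119.436
G1 X52.033 Y123.910
G1 X51.671 Y131.540
G1 X57.410 Y136.580
M5
G00 X0.000 Y0.000

Since the viewBox matches the mm dimensions, user units are millimetres directly. The only transform is the Y-flip y_m = 146.169 − y_svg.

Shape 1 is a line segment drawn with `<polyline>`. Its stroke #ff0000 means score at S519, F2246. After flipping Y the toolpath is (30.388,108.835) → (12.986,88.890).

Shape 2 is a regular polygon drawn with `<polygon>`. Its stroke #ff0000 means score at S519, F2246. After flipping Y the toolpath is (41.809,118.793) → (61.540,142.712) → (72.389,113.665) → (41.809,118.793), returning to the start.

Shape 3 is a open polyline drawn with `<path>`. Its stroke #ff0000 means score at S519, F2246. After flipping Y the toolpath is (70.521,84.268) → (90.640,60.424) → (82.719,48.383).

Shape 4 is a closed polygon drawn with `<path>`. Its stroke #ff8800 means cut at S855, F791. After flipping Y the toolpath is (77.482,100.645) → (51.711,41.078) → (70.353,13.377) → (98.353,43.327) → (77.482,100.645), returning to the start.

Shape 5 is a regular polygon drawn with `<polygon>`. Its stroke #ff0000 means score at S519, F2246. After flipping Y the toolpath is (57.410,136.580) → (64.929,135.235) → (68.565,128.518) → (65.581,121.487) → (58.223,119.436) → (52.033,123.910) → (51.671,131.540) → (57.410,136.580), returning to the start.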